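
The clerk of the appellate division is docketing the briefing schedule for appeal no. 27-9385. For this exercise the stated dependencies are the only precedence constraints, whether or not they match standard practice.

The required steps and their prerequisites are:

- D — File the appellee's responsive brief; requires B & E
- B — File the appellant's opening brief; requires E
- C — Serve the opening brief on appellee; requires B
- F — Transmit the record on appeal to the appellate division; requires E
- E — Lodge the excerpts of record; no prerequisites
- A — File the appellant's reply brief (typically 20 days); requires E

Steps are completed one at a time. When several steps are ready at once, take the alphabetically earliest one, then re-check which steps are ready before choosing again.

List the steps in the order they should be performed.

E → A → B → C → D → F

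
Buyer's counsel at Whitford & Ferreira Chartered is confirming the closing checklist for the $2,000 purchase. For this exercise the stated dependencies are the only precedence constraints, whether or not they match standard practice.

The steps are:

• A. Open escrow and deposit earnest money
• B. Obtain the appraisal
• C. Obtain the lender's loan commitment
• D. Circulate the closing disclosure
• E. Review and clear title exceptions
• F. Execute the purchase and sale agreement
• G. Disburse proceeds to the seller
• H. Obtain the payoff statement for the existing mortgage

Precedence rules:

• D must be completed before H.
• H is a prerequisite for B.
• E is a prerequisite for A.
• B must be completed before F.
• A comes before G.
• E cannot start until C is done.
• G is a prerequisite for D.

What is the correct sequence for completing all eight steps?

C E A G D H B F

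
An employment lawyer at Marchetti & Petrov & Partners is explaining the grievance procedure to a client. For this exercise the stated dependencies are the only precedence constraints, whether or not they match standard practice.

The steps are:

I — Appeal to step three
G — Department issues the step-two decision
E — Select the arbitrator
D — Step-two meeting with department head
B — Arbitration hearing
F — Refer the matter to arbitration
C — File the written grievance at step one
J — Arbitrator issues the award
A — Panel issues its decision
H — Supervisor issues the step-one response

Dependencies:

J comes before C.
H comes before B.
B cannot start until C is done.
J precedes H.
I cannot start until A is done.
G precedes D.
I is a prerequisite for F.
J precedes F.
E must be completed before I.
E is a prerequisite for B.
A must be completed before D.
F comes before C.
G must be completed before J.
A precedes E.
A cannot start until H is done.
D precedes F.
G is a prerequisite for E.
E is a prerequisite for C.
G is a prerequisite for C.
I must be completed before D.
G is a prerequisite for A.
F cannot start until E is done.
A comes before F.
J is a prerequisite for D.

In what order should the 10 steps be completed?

G J H A E I D F C B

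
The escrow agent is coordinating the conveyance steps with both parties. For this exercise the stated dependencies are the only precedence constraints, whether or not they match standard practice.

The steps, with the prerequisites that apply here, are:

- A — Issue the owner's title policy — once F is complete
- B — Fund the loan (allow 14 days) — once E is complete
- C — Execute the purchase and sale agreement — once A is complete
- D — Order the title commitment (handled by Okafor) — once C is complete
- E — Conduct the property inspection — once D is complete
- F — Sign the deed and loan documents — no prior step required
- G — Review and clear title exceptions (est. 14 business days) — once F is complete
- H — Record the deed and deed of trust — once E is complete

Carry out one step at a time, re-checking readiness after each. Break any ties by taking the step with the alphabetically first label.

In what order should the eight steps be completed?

F, A, C, D, E, B, G, H

Only F has no prerequisites, so it is first.
A and G are both available; A has the earlier label → A.
Now C and G have their prerequisites met. C has the earlier label, so C next.
D now also ready, so the ready set is {D, G}; D has the earlier label → D.
E now also ready, so the ready set is {E, G}; E has the earlier label → E.
Now B, G and H have their prerequisites met. B has the earlier label, so B next.
Ready: G and H. G has the earlier label → G.
H needed E, now all done → H.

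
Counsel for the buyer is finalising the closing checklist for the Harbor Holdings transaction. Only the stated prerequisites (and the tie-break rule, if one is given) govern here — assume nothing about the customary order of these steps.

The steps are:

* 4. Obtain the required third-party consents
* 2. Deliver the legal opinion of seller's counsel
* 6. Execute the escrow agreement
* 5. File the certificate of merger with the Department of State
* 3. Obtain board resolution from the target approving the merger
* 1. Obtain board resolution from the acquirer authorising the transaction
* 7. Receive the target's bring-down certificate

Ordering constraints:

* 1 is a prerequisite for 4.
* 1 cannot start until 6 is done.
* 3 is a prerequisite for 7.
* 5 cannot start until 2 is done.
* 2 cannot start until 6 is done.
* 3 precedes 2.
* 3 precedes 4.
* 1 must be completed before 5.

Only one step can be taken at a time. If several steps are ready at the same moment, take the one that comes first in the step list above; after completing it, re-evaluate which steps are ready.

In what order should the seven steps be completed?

Nothing is required for 6 and 3. 6 is listed earlier → 6 first.
Ready: 3 and 1. 3 is listed earlier → 3.
Now 2, 1 and 7 have their prerequisites met. 2 is listed earlier, so 2 next.
Ready: 1 and 7. 1 is listed earlier → 1.
Now 4, 5 and 7 have their prerequisites met. 4 is listed earlier, so 4 next.
5 and 7 are both available; 5 is listed earlier → 5.
7 needed 3, now all done → 7.

6 → 3 → 2 → 1 → 4 → 5 → 7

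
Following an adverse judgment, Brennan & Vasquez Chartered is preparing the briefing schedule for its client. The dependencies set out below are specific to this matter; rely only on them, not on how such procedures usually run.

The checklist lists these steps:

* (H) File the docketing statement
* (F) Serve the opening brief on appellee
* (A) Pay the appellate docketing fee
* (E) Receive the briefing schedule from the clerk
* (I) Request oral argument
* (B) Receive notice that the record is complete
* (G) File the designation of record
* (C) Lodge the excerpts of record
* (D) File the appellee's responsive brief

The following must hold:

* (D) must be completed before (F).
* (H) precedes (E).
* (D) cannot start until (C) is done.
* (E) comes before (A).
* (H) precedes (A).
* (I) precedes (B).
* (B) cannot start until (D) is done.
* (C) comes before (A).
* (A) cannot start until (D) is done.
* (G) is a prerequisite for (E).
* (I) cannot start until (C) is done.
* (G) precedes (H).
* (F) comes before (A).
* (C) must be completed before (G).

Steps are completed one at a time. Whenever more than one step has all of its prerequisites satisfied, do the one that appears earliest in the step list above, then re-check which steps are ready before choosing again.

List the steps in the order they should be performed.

(C) has no prerequisites → (C) first.
Ready: (I), (G) and (D). (I) is listed earlier → (I).
Ready: (G) and (D). (G) is listed earlier → (G).
(H) now also ready, so the ready set is {(H), (D)}; (H) is listed earlier → (H).
Now (E) and (D) have their prerequisites met. (E) is listed earlier, so (E) next.
(D) needed (C), now all done → (D).
Ready: (F) and (B). (F) is listed earlier → (F).
Now (A) and (B) have their prerequisites met. (A) is listed earlier, so (A) next.
(B) needed (I) and (D), now all done → (B).

(C) (I) (G) (H) (E) (D) (F) (A) (B)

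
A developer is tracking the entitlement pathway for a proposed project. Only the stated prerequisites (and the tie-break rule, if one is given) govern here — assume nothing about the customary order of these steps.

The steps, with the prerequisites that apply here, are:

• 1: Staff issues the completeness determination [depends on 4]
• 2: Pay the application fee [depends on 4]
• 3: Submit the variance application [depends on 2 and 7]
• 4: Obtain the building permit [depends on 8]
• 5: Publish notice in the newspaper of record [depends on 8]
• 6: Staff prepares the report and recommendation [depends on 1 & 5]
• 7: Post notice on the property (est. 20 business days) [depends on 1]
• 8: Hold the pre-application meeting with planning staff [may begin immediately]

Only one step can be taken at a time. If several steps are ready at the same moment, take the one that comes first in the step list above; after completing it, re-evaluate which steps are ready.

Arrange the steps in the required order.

8 has no prerequisites → 8 first.
Now 4 and 5 have their prerequisites met. 4 is listed earlier, so 4 next.
1 and 2 now also ready, so the ready set is {1, 2, 5}; 1 is listed earlier → 1.
Ready: 2, 5 and 7. 2 is listed earlier → 2.
Now 5 and 7 have their prerequisites met. 5 is listed earlier, so 5 next.
6 and 7 are both available; 6 is listed earlier → 6.
Next only 7 has its prerequisites met → 7.
3 needed 2 and 7, now all done → 3.

8, 4, 1, 2, 5, 6, 7, 3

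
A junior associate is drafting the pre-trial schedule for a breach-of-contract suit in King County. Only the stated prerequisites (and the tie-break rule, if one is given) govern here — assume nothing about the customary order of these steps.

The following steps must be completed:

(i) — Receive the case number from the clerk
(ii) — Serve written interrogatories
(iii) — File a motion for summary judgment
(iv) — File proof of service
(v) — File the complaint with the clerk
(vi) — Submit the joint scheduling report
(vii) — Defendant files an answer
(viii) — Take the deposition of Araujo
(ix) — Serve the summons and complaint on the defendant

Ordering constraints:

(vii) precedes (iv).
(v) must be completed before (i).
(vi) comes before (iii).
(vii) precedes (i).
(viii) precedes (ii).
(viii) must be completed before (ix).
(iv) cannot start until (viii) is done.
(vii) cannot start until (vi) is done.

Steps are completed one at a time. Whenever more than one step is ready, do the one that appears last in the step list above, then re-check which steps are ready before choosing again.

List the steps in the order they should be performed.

(viii) → (ix) → (vi) → (vii) → (v) → (iv) → (iii) → (ii) → (i)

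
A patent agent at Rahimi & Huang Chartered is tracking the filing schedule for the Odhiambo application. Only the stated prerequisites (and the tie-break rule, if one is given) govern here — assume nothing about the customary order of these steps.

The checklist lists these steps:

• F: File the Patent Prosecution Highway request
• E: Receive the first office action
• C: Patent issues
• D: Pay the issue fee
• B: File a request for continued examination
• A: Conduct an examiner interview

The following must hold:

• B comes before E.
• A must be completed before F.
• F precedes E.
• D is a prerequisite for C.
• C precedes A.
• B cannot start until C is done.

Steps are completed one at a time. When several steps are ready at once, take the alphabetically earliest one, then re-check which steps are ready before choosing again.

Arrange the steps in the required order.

D, C, A, B, F, E

D is the only step with nothing outstanding, so it goes first.
That leaves C as the only ready step → C.
Now A and B have their prerequisites met. A has the earlier label, so A next.
F now also ready, so the ready set is {B, F}; B has the earlier label → B.
F is the only step now ready → F.
Next only E has its prerequisites met → E.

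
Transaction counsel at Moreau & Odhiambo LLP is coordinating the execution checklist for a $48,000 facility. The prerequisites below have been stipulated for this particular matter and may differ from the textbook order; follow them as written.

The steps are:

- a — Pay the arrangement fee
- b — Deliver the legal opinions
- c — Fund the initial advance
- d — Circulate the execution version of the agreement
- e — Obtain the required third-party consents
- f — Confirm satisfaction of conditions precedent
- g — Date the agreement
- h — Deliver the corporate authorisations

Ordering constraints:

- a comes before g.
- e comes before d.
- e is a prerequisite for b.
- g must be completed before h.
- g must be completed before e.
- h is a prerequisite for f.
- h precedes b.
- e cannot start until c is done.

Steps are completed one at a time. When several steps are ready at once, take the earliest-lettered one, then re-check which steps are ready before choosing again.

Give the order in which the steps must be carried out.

a c g e d h b f

a and c have no prerequisites; a has the earlier label, so a is first.
Ready: c and g. c has the earlier label → c.
g needed a, now all done → g.
Now e and h have their prerequisites met. e has the earlier label, so e next.
d now also ready, so the ready set is {d, h}; d has the earlier label → d.
Next only h has its prerequisites met → h.
Now b and f have their prerequisites met. b has the earlier label, so b next.
Next only f has its prerequisites met → f.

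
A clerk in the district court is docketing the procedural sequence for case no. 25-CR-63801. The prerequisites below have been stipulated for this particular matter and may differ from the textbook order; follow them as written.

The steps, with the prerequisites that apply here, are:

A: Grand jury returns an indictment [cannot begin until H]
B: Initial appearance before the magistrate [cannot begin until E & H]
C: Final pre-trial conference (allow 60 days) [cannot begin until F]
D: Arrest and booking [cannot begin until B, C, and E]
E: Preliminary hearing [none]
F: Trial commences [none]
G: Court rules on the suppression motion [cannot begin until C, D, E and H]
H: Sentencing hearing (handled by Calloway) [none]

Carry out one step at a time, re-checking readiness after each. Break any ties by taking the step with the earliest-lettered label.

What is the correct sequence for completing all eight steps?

Nothing is required for E, F and H. E has the earlier label → E first.
Ready: F and H. F has the earlier label → F.
Now C and H have their prerequisites met. C has the earlier label, so C next.
H is the only step now ready → H.
Ready: A and B. A has the earlier label → A.
B needed E and H, now all done → B.
That leaves D as the only ready step → D.
Next only G has its prerequisites met → G.

E → F → C → H → A → B → D → G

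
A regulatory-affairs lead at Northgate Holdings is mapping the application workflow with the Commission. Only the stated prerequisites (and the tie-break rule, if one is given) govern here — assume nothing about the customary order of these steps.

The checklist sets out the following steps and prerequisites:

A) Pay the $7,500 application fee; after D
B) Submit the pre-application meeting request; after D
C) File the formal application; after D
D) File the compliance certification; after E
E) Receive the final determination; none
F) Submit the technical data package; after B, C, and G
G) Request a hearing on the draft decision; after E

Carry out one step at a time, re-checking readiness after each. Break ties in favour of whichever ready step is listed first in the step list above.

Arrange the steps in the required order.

E, D, A, B, C, G, F

Only E has no prerequisites, so it is first.
Ready: D and G. D is listed earlier → D.
Now A, B, C and G have their prerequisites met. A is listed earlier, so A next.
Now B, C and G have their prerequisites met. B is listed earlier, so B next.
C and G are both available; C is listed earlier → C.
That leaves G as the only ready step → G.
F needed B, C and G, now all done → F.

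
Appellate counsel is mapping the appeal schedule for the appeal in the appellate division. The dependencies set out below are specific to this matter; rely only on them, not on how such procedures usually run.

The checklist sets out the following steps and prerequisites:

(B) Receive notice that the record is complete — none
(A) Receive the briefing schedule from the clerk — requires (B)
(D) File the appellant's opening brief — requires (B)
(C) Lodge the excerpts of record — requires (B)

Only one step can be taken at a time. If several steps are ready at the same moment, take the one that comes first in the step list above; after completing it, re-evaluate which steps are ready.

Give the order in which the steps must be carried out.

(B) has no prerequisites → (B) first.
(A), (D) and (C) are all available; (A) is listed earlier → (A).
Ready: (D) and (C). (D) is listed earlier → (D).
(C) needed (B), now all done → (C).

(B), (A), (D), (C)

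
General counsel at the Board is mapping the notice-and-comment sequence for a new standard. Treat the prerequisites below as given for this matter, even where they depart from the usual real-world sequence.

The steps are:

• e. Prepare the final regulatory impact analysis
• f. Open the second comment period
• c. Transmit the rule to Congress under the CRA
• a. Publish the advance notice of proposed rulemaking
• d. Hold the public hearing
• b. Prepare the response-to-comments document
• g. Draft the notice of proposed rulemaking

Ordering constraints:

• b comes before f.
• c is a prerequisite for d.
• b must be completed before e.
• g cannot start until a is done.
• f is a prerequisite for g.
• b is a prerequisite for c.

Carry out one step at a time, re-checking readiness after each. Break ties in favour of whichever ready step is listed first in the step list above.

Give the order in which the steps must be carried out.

Nothing is required for a and b. a is listed earlier → a first.
b is the only step now ready → b.
Now e, f and c have their prerequisites met. e is listed earlier, so e next.
Ready: f and c. f is listed earlier → f.
g now also ready, so the ready set is {c, g}; c is listed earlier → c.
d and g are both available; d is listed earlier → d.
g needed f and a, now all done → g.

a, b, e, f, c, d, g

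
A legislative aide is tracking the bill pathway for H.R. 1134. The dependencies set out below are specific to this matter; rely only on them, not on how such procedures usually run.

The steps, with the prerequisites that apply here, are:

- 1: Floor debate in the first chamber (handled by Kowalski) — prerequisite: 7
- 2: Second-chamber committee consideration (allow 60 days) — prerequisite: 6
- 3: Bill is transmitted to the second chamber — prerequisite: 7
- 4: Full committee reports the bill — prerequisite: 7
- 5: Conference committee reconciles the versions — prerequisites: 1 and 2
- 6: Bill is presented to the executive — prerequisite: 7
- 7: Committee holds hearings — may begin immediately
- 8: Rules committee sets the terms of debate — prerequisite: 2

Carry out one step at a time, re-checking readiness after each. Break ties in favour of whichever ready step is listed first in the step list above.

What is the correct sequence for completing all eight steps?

7 → 1 → 3 → 4 → 6 → 2 → 5 → 8

7 is the only step with nothing outstanding, so it goes first.
1, 3, 4 and 6 are all available; 1 is listed earlier → 1.
3, 4 and 6 are all available; 3 is listed earlier → 3.
Now 4 and 6 have their prerequisites met. 4 is listed earlier, so 4 next.
6 is the only step now ready → 6.
2 needed 6, now all done → 2.
Ready: 5 and 8. 5 is listed earlier → 5.
8 is the only step now ready → 8.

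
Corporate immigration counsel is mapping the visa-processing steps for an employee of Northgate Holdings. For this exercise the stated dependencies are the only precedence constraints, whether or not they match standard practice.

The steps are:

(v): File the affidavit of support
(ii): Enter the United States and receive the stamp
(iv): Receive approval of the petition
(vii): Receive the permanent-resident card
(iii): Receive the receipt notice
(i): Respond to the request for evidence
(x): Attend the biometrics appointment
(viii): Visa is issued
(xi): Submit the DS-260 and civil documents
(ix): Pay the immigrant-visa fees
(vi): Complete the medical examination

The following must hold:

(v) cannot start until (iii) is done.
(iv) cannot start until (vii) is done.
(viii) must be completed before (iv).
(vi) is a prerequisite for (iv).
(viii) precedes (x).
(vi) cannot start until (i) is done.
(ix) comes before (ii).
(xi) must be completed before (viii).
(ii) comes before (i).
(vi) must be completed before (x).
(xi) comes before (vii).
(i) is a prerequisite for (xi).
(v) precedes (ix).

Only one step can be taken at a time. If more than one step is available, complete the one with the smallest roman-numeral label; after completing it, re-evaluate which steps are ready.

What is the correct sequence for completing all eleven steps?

(iii) has no prerequisites → (iii) first.
Next only (v) has its prerequisites met → (v).
(ix) is the only step now ready → (ix).
That leaves (ii) as the only ready step → (ii).
(i) is the only step now ready → (i).
Ready: (vi) and (xi). (vi) has the earlier label → (vi).
Next only (xi) has its prerequisites met → (xi).
Now (vii) and (viii) have their prerequisites met. (vii) has the earlier label, so (vii) next.
Next only (viii) has its prerequisites met → (viii).
(iv) and (x) are both available; (iv) has the earlier label → (iv).
(x) needed (vi) and (viii), now all done → (x).

(iii), (v), (ix), (ii), (i), (vi), (xi), (vii), (viii), (iv), (x)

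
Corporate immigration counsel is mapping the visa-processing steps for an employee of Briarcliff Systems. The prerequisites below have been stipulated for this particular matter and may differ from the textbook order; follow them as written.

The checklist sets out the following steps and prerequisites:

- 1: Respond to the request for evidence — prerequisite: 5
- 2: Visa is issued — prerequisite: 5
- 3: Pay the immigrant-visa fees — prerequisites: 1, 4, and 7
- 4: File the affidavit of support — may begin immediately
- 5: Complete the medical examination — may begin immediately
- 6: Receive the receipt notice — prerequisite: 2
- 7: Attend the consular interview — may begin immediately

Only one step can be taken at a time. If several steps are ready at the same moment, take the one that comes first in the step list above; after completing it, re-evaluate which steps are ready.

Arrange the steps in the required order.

4, 5 and 7 have no prerequisites; 4 is listed earlier, so 4 is first.
5 and 7 are both available; 5 is listed earlier → 5.
Now 1, 2 and 7 have their prerequisites met. 1 is listed earlier, so 1 next.
2 and 7 are both available; 2 is listed earlier → 2.
6 now also ready, so the ready set is {6, 7}; 6 is listed earlier → 6.
7 is the only step now ready → 7.
Next only 3 has its prerequisites met → 3.

4, 5, 1, 2, 6, 7, 3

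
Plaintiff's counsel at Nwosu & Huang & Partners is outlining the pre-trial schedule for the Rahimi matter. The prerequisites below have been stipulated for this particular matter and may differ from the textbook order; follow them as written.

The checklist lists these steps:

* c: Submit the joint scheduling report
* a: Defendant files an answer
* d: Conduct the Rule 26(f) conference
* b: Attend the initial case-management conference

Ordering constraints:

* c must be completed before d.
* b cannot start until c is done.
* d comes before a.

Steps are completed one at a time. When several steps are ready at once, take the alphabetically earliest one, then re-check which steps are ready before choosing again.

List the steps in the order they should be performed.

c b d a

c has no prerequisites → c first.
b and d are both available; b has the earlier label → b.
That leaves d as the only ready step → d.
a needed d, now all done → a.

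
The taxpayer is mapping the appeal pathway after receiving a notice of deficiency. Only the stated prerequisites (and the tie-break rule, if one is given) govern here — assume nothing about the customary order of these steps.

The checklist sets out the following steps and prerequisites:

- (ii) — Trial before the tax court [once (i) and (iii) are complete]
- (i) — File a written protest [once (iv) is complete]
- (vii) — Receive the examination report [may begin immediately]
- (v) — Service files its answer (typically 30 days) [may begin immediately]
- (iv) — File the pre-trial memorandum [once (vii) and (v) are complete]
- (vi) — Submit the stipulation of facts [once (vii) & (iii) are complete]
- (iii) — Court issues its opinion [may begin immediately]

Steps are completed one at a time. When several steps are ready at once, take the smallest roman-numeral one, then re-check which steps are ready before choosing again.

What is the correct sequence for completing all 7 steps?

Nothing is required for (iii), (v) and (vii). (iii) has the earlier label → (iii) first.
Now (v) and (vii) have their prerequisites met. (v) has the earlier label, so (v) next.
Next only (vii) has its prerequisites met → (vii).
(iv) and (vi) are both available; (iv) has the earlier label → (iv).
Ready: (i) and (vi). (i) has the earlier label → (i).
(ii) now also ready, so the ready set is {(ii), (vi)}; (ii) has the earlier label → (ii).
That leaves (vi) as the only ready step → (vi).

(iii) (v) (vii) (iv) (i) (ii) (vi)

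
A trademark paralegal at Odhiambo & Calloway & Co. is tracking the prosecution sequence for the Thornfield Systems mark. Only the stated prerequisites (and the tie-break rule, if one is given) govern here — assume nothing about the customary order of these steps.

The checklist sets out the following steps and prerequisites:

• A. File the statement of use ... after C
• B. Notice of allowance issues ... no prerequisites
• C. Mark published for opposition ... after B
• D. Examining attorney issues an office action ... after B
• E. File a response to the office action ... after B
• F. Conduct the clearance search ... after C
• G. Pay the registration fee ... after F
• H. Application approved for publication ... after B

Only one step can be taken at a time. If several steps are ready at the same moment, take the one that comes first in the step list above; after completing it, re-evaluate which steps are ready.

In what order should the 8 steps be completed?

B, C, A, D, E, F, G, H

B has no prerequisites → B first.
Ready: C, D, E and H. C is listed earlier → C.
A and F now also ready, so the ready set is {A, D, E, F, H}; A is listed earlier → A.
Now D, E, F and H have their prerequisites met. D is listed earlier, so D next.
Ready: E, F and H. E is listed earlier → E.
Now F and H have their prerequisites met. F is listed earlier, so F next.
G now also ready, so the ready set is {G, H}; G is listed earlier → G.
H needed B, now all done → H.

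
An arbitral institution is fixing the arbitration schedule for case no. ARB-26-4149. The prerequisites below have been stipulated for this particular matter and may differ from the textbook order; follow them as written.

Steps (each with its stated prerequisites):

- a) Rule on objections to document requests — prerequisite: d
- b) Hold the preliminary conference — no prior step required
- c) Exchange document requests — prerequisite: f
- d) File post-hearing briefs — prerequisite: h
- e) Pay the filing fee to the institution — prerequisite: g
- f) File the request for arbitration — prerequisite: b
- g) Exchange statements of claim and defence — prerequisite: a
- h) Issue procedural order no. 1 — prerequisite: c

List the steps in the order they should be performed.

Only b has no prerequisites, so it is first.
f is the only step now ready → f.
c is the only step now ready → c.
h is the only step now ready → h.
d needed h, now all done → d.
That leaves a as the only ready step → a.
Next only g has its prerequisites met → g.
That leaves e as the only ready step → e.

b → f → c → h → d → a → g → e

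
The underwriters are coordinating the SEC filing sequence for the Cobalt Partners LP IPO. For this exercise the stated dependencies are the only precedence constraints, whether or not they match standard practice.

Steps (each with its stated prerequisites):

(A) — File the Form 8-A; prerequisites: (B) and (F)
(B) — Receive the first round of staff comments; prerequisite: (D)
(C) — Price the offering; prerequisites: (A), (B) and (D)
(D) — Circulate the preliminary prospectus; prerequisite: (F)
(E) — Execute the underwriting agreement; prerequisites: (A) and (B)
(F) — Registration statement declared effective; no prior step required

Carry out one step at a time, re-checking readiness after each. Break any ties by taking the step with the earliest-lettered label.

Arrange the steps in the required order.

Only (F) has no prerequisites, so it is first.
(D) is the only step now ready → (D).
(B) is the only step now ready → (B).
That leaves (A) as the only ready step → (A).
Now (C) and (E) have their prerequisites met. (C) has the earlier label, so (C) next.
(E) needed (A) and (B), now all done → (E).

(F) (D) (B) (A) (C) (E)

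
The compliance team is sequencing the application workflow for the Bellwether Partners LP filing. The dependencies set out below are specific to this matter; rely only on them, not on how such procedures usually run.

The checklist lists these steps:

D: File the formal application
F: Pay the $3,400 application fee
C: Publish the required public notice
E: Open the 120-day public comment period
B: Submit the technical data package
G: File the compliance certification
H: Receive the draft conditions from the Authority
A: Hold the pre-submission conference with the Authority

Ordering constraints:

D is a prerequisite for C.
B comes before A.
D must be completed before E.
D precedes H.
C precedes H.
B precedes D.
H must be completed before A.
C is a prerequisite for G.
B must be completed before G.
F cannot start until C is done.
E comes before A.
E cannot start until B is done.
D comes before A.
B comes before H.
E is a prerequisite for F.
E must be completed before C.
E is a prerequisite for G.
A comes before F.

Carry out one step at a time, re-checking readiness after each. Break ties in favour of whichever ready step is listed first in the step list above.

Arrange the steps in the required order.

B, D, E, C, G, H, A, F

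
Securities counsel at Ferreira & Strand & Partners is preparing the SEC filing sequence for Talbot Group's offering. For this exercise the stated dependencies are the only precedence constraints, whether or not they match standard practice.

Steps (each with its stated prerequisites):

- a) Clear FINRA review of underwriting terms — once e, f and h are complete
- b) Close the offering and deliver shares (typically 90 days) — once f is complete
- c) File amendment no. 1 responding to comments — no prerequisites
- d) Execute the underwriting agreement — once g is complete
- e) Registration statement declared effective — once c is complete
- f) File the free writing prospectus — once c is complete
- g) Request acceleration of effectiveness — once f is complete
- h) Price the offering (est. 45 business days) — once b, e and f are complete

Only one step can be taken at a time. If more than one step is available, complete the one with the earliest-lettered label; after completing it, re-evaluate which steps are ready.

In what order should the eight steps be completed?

c, e, f, b, g, d, h, a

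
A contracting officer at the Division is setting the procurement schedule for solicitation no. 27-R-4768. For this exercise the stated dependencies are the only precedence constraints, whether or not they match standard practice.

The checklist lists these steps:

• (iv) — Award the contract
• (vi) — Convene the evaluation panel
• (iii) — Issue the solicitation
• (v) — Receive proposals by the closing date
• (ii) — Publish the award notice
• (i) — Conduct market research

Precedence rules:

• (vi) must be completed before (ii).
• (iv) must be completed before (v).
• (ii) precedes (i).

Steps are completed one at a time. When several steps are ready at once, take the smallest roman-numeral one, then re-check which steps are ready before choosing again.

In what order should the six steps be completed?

(iii), (iv), (v), (vi), (ii), (i)

(iii), (iv) and (vi) have no prerequisites; (iii) has the earlier label, so (iii) is first.
(iv) and (vi) are both available; (iv) has the earlier label → (iv).
Now (v) and (vi) have their prerequisites met. (v) has the earlier label, so (v) next.
(vi) is the only step now ready → (vi).
Next only (ii) has its prerequisites met → (ii).
(i) is the only step now ready → (i).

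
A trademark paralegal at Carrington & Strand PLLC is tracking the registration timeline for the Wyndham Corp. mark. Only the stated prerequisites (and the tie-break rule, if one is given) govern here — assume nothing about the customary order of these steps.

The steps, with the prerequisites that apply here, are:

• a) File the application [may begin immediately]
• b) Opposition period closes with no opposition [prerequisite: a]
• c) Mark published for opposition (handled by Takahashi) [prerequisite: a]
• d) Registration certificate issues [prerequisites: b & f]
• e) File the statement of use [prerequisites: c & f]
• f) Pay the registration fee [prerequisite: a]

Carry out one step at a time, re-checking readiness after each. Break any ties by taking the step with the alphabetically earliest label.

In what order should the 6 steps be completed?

a → b → c → f → d → e

a has no prerequisites → a first.
Now b, c and f have their prerequisites met. b has the earlier label, so b next.
Ready: c and f. c has the earlier label → c.
Next only f has its prerequisites met → f.
Now d and e have their prerequisites met. d has the earlier label, so d next.
Next only e has its prerequisites met → e.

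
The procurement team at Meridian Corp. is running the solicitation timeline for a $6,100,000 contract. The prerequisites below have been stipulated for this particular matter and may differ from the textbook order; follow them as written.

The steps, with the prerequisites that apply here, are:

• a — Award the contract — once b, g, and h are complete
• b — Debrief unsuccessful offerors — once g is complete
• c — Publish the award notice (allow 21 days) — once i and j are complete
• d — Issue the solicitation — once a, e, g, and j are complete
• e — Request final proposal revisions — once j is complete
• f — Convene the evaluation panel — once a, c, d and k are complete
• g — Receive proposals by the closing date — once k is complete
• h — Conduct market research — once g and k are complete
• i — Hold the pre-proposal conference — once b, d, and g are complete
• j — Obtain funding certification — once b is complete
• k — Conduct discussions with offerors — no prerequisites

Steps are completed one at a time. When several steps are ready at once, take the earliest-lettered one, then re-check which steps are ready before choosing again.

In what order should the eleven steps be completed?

Only k has no prerequisites, so it is first.
That leaves g as the only ready step → g.
b and h are both available; b has the earlier label → b.
Now h and j have their prerequisites met. h has the earlier label, so h next.
Ready: a and j. a has the earlier label → a.
Next only j has its prerequisites met → j.
e needed j, now all done → e.
d is the only step now ready → d.
i needed b, d and g, now all done → i.
That leaves c as the only ready step → c.
f needed a, c, d and k, now all done → f.

k g b h a j e d i c f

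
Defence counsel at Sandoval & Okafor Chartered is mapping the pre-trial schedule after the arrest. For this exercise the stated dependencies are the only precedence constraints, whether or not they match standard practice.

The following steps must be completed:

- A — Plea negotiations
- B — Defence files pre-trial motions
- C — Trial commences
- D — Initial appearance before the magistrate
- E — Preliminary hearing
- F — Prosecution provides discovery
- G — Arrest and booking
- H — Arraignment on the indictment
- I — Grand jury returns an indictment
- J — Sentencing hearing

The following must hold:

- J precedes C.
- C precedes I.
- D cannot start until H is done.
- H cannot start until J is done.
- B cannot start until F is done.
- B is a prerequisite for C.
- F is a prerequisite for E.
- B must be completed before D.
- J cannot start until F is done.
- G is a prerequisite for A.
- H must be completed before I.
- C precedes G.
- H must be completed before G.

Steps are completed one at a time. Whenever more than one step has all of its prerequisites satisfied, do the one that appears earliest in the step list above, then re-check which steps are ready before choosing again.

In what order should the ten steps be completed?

F B E J C H D G A I

F has no prerequisites → F first.
Now B, E and J have their prerequisites met. B is listed earlier, so B next.
Now E and J have their prerequisites met. E is listed earlier, so E next.
Next only J has its prerequisites met → J.
C and H are both available; C is listed earlier → C.
Next only H has its prerequisites met → H.
Now D, G and I have their prerequisites met. D is listed earlier, so D next.
Now G and I have their prerequisites met. G is listed earlier, so G next.
Ready: A and I. A is listed earlier → A.
I is the only step now ready → I.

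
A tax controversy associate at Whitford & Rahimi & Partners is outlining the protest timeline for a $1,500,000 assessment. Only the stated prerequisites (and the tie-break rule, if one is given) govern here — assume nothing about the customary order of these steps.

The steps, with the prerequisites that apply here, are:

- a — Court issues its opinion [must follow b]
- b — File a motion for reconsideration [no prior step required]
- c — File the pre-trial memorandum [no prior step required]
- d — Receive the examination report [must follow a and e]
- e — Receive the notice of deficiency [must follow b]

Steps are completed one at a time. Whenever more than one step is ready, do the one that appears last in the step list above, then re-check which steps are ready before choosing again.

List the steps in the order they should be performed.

c → b → e → a → d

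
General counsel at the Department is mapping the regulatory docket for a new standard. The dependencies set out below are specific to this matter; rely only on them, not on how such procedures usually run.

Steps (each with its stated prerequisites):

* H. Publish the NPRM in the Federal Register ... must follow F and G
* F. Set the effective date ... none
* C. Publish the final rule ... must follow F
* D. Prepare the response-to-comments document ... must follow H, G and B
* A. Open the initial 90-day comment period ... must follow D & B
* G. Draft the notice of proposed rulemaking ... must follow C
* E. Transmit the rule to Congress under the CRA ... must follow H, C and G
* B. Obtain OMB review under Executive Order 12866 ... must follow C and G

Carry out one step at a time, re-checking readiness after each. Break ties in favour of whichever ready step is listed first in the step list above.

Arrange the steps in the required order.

F is the only step with nothing outstanding, so it goes first.
C needed F, now all done → C.
G needed C, now all done → G.
H and B are both available; H is listed earlier → H.
E and B are both available; E is listed earlier → E.
B needed C and G, now all done → B.
That leaves D as the only ready step → D.
Next only A has its prerequisites met → A.

F, C, G, H, E, B, D, A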